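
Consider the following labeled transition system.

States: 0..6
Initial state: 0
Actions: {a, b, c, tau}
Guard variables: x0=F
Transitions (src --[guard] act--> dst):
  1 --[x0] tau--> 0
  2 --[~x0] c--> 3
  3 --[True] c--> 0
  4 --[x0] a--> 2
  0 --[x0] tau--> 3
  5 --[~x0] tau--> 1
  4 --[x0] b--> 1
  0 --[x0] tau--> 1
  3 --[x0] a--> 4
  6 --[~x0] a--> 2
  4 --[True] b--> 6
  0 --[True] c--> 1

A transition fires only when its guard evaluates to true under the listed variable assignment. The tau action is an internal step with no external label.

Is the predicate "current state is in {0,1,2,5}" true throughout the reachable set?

Answer: INVARIANT HOLDS

Analysis:
Inv-set: {0,1,2,5}
R = {0,1}
  0: ✓
  1: ✓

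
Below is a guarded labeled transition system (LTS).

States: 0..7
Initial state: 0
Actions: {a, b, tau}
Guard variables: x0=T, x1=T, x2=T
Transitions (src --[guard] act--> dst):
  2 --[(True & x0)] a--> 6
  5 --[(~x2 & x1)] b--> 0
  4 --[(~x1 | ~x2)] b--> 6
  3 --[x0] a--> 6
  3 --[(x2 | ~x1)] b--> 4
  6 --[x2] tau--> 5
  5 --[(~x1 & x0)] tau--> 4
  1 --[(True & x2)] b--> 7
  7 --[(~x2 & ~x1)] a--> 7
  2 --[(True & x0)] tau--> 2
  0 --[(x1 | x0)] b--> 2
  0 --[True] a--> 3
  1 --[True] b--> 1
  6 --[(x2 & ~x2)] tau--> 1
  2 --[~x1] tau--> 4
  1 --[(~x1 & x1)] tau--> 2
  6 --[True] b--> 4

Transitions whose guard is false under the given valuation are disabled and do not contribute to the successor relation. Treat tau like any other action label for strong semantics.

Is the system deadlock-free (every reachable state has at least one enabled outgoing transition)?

Answer: DEADLOCK at state 4

Trace:
Reachable = {0,2,3,4,5,6}
  0: a→3  b→2  [deg 2]
  2: a→6  tau→2  [deg 2]
  3: a→6  b→4  [deg 2]
  4: ∅  [STUCK]
  5: ∅  [STUCK]
  6: b→4  tau→5  [deg 2]
witness 4: a·b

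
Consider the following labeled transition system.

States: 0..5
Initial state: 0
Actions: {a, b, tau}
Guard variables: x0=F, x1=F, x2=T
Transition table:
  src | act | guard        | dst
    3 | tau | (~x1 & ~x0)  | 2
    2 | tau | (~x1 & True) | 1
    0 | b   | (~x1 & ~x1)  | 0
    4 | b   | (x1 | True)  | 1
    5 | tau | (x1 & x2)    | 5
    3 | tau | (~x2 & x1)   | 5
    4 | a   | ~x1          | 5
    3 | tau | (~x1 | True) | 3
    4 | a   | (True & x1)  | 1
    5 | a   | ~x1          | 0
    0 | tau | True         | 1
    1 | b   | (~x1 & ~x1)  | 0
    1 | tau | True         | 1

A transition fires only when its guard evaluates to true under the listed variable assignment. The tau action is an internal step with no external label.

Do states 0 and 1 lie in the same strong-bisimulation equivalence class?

Refine partition for ~:
  π0 = {{0,1,2,3,4,5}}
  π1 = {{0,1},{2,3},{4},{5}}
  π2 = {{0,1},{2},{3},{4},{5}}
5 equivalence class(es) (converged in 3)
[0]={0,1}  [1]={0,1}

Answer: BISIMILAR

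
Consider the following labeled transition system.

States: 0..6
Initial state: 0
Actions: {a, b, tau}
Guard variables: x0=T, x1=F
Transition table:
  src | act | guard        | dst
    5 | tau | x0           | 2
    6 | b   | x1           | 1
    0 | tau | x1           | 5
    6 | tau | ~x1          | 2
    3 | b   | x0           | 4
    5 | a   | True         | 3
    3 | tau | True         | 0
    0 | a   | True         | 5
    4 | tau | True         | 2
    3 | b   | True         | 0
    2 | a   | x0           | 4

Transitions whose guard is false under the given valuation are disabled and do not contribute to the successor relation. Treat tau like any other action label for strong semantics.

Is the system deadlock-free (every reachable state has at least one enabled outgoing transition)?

Answer: DEADLOCK-FREE

Analysis:
Reachable = {0,2,3,4,5}
  0: a→5  [deg 1]
  2: a→4  [deg 1]
  3: b→0  b→4  tau→0  [deg 3]
  4: tau→2  [deg 1]
  5: a→3  tau→2  [deg 2]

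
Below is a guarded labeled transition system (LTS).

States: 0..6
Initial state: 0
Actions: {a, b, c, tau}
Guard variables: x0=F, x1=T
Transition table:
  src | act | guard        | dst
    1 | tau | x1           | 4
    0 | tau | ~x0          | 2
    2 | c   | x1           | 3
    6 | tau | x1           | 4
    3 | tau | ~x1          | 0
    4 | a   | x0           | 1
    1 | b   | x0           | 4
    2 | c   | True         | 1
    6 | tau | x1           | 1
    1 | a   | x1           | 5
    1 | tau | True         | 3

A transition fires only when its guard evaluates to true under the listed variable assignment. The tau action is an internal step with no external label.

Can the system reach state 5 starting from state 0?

After dropping false guards: 8 live edges.
depth 0: {0}
depth 1: {2}  now seen {0,2}
depth 2: {1,3}  now seen {0,1,2,3}
depth 3: {4,5}  now seen {0,1,2,3,4,5}
Reachable = {0,1,2,3,4,5}
witness 5: tau·c·a

Answer: REACHABLE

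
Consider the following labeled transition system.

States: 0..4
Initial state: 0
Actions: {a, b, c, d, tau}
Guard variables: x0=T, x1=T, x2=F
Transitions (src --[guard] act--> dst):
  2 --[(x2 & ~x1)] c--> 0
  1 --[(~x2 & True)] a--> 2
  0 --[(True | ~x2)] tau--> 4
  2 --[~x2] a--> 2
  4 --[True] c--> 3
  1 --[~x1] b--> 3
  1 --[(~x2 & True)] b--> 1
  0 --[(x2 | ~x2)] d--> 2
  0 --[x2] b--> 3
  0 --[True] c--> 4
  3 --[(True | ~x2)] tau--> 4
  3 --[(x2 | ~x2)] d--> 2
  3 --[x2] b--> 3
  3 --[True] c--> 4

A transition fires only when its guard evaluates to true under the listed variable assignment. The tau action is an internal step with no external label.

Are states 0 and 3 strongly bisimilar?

Bisimulation quotient by refinement:
  round 0: {{0,1,2,3,4}}
  round 1: {{0,3},{1},{2},{4}}
Fixed point at round 2; 4 class(es).
[0]={0,3}  [3]={0,3}

Answer: BISIMILAR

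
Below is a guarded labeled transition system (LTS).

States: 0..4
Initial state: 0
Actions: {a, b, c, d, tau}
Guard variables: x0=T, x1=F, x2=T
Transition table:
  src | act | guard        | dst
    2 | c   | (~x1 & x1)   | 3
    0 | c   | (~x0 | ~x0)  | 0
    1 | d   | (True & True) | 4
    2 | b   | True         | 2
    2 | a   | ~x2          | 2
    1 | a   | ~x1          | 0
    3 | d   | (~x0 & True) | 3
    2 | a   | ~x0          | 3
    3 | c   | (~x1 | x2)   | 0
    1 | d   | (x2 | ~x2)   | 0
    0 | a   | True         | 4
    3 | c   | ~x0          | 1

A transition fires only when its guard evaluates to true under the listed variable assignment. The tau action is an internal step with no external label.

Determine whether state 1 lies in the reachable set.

Answer: UNREACHABLE

Trace:
After dropping false guards: 6 live edges.
L0 = {0}
L1 = {4}  cumulative {0,4}
Reach set: {0,4}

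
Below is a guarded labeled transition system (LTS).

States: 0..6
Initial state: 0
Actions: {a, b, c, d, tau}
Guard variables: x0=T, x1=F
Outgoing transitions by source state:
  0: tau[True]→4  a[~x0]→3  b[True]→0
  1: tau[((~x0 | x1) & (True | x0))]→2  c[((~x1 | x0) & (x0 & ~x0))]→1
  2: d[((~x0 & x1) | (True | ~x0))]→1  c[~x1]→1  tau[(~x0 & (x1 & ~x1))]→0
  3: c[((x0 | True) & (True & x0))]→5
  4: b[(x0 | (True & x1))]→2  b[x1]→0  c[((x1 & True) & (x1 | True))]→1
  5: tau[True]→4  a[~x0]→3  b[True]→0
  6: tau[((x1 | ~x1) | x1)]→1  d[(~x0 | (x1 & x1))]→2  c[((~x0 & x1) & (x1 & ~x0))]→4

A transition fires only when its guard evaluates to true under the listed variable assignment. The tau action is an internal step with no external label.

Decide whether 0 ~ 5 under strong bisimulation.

Compute ~ classes (split until stable):
  round 0: {{0,1,2,3,4,5,6}}
  round 1: {{0,5},{1},{2},{3},{4},{6}}
6 equivalence class(es) (converged in 2)
class of 0: {0,5}; class of 5: {0,5}

Answer: BISIMILAR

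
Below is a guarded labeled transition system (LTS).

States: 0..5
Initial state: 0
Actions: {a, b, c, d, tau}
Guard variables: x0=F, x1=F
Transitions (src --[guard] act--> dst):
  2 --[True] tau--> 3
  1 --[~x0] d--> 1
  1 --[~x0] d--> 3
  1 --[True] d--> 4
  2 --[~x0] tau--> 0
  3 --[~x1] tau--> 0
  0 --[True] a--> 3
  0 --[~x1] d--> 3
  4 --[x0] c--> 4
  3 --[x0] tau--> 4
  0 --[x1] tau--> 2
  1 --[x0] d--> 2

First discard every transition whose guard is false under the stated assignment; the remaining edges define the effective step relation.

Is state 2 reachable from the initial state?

Guard filter leaves 8 enabled edge(s).
Layer 0: {0}
Layer 1: {3}  now seen {0,3}
Reach set: {0,3}

Answer: UNREACHABLE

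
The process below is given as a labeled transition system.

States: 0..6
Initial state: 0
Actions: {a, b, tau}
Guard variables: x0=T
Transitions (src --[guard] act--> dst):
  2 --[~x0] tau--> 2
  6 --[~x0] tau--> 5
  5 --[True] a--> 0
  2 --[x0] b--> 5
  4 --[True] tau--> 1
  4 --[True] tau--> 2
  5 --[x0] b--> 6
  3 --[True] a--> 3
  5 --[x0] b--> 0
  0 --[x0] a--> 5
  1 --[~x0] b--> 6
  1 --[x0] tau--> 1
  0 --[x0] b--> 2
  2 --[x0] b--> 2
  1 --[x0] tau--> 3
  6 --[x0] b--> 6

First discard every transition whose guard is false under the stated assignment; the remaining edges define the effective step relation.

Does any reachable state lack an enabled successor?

Answer: DEADLOCK-FREE

Trace:
Reachable = {0,2,5,6}
  0: a→5  b→2  [2 exit(s)]
  2: b→2  b→5  [2 exit(s)]
  5: a→0  b→0  b→6  [3 exit(s)]
  6: b→6  [1 exit(s)]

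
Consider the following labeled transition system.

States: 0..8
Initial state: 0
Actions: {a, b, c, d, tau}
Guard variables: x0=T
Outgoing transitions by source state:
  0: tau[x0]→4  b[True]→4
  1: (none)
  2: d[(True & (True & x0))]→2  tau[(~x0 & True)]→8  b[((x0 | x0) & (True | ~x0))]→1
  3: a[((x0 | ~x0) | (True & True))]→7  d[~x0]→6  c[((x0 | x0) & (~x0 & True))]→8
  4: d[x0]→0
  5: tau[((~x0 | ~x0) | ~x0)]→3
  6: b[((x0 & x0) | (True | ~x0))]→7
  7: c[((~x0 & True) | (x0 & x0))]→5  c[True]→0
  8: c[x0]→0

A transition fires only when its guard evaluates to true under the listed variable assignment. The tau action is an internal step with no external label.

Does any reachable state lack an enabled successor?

Reachable = {0,4}
  0: b→4  tau→4  [2 exit(s)]
  4: d→0  [1 exit(s)]

Answer: DEADLOCK-FREE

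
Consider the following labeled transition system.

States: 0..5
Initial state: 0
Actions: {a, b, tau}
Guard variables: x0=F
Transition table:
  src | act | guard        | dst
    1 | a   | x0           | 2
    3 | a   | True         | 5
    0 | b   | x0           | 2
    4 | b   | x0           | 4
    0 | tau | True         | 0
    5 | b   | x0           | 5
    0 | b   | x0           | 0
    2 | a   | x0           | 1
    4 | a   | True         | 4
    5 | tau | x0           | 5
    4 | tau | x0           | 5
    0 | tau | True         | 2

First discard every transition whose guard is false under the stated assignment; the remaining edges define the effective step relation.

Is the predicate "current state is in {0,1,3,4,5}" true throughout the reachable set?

Answer: INVARIANT VIOLATED at state 2

Trace:
Safe = {0,1,3,4,5}
R = {0,2}
  0: ok
  2: ✗ unsafe
witness against invariant: tau → 2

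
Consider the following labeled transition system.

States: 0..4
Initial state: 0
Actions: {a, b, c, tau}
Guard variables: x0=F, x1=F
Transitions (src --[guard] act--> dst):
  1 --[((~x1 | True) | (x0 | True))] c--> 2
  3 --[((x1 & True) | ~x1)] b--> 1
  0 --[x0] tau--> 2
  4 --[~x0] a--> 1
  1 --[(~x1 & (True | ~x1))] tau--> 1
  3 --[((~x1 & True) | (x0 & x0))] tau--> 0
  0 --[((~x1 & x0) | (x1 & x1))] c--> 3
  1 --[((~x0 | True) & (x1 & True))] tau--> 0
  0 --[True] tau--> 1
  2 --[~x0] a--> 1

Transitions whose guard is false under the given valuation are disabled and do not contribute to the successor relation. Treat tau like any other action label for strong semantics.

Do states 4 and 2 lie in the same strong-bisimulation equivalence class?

Compute ~ classes (split until stable):
  π0 = {{0,1,2,3,4}}
  π1 = {{0},{1},{2,4},{3}}
Fixed point at round 2; 4 class(es).
4∈{2,4}, 2∈{2,4}

Answer: BISIMILAR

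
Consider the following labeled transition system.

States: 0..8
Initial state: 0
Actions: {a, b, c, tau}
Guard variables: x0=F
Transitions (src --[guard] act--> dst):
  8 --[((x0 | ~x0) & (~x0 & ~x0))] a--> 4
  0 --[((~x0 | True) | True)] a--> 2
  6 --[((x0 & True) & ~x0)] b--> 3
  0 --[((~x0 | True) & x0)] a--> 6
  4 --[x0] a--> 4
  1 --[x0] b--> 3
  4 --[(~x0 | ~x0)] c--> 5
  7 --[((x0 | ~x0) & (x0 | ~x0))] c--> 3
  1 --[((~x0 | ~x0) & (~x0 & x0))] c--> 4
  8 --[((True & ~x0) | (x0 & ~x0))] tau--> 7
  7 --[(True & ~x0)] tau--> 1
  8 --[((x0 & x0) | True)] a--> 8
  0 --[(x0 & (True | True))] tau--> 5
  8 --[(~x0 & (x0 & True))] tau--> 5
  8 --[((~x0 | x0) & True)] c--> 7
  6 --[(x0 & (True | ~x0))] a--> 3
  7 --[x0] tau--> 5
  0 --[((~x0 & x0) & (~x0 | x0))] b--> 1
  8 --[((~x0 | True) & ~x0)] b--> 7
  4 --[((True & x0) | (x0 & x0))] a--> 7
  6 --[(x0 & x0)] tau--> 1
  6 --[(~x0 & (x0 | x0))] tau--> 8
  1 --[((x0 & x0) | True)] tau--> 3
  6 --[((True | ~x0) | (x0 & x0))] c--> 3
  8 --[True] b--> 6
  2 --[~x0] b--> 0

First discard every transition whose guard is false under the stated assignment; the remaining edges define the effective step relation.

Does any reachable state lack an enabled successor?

Reachable = {0,2}
  0: a→2  [deg 1]
  2: b→0  [deg 1]

Answer: DEADLOCK-FREE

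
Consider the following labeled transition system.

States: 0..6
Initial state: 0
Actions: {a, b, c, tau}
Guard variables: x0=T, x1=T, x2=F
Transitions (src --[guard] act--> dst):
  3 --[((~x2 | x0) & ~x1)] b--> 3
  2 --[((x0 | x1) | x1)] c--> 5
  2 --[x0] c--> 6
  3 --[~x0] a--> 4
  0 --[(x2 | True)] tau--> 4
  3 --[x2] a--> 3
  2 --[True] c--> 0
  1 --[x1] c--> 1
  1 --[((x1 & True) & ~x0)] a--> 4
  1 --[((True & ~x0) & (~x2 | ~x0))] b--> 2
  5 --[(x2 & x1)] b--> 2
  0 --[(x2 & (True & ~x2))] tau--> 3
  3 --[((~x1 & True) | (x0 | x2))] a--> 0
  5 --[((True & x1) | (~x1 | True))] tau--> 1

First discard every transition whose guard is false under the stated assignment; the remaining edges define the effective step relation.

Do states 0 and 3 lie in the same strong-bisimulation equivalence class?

Answer: NOT BISIMILAR

Working:
Compute ~ classes (split until stable):
  P[0] = {{0,1,2,3,4,5,6}}
  P[1] = {{0,5},{1,2},{3},{4,6}}
  P[2] = {{0},{1},{2},{3},{4,6},{5}}
stable after 3 split(s): 6 block(s)
class of 0: {0}; class of 3: {3}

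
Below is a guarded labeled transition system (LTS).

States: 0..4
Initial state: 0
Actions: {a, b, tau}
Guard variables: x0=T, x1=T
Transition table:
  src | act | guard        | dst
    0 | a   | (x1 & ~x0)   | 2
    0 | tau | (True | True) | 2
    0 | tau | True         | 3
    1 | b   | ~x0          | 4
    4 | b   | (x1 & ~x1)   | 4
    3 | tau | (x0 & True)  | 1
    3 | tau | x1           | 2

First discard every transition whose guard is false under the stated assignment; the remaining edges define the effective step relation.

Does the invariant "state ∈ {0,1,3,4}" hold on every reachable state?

Answer: INVARIANT VIOLATED at state 2

Analysis:
Inv-set: {0,1,3,4}
Reach set: {0,1,2,3}
  0: ✓
  1: ✓
  2: VIOLATES
  3: ✓
witness against invariant: tau → 2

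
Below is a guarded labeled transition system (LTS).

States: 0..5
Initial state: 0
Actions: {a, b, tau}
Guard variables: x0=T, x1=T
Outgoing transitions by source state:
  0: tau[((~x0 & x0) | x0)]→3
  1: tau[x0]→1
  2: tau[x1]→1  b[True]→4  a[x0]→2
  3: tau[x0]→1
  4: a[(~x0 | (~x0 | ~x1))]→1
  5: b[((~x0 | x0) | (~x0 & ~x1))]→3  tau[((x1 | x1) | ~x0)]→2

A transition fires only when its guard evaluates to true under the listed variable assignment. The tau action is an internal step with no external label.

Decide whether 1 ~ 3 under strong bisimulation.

Refine partition for ~:
  π0 = {{0,1,2,3,4,5}}
  π1 = {{0,1,3},{2},{4},{5}}
Fixed point at round 2; 4 class(es).
class of 1: {0,1,3}; class of 3: {0,1,3}

Answer: BISIMILAR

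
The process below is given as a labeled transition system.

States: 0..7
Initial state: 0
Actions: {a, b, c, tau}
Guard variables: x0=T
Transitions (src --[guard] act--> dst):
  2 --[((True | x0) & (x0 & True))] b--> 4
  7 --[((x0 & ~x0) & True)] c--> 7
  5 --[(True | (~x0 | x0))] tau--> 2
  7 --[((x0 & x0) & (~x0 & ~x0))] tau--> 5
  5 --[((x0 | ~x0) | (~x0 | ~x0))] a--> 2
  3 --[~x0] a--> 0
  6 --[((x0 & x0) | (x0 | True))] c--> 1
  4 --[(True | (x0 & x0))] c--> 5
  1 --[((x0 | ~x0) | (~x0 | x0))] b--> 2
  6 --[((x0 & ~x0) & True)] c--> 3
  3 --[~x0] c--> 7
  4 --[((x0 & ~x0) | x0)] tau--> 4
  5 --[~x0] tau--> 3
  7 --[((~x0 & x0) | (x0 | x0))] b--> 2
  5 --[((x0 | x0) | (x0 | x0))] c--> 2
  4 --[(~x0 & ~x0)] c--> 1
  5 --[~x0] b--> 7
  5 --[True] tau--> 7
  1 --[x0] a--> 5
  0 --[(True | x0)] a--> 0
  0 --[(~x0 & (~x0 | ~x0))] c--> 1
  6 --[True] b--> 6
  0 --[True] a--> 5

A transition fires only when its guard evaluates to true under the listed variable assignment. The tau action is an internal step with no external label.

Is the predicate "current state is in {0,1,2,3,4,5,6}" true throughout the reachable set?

Answer: INVARIANT VIOLATED at state 7

Trace:
Allowed set {0,1,2,3,4,5,6}
Reach set: {0,2,4,5,7}
  0: ✓
  2: ✓
  4: ✓
  5: ✓
  7: ✗ unsafe
reach 7 via a·tau — violates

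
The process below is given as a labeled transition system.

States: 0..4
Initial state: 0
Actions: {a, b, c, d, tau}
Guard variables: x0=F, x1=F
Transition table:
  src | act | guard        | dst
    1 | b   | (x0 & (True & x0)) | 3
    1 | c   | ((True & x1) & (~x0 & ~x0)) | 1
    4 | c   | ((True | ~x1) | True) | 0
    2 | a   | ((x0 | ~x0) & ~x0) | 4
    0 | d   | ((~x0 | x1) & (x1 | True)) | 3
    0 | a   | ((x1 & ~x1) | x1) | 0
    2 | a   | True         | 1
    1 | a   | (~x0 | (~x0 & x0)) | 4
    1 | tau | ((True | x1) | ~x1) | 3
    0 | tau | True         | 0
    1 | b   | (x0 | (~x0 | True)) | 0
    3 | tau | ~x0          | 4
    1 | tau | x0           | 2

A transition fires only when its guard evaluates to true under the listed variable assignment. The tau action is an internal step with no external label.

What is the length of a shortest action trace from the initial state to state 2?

Answer: UNREACHABLE

Trace:
BFS to 2:
  L0 = {0}
  L1 = {3}
  L2 = {4}
2 never appears.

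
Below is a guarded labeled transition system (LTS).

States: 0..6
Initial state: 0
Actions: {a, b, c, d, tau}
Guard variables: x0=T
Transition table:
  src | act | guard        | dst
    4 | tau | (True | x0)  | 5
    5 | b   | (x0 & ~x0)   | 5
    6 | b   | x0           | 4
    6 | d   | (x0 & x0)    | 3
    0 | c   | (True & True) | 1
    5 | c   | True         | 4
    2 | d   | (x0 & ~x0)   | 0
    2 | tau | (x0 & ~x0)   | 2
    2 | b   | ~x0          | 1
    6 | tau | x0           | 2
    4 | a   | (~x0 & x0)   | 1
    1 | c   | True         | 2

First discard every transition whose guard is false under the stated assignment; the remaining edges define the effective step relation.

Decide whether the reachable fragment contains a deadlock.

Reachable = {0,1,2}
  0: c→1  [1 out]
  1: c→2  [1 out]
  2: ∅  [STUCK]
Path to 2: c·c

Answer: DEADLOCK at state 2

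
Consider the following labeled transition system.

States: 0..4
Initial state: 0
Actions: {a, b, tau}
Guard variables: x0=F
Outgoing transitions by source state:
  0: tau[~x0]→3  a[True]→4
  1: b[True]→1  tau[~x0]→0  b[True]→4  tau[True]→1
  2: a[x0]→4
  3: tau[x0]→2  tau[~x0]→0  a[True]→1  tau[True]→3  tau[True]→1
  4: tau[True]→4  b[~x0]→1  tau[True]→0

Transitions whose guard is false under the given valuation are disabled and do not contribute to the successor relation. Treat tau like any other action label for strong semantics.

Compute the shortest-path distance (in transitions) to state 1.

Answer: 2

Analysis:
Layered search for 1:
  Layer 0: {0}
  Layer 1: {3,4}
  Layer 2: {1}
depth(1)=2, e.g. a·b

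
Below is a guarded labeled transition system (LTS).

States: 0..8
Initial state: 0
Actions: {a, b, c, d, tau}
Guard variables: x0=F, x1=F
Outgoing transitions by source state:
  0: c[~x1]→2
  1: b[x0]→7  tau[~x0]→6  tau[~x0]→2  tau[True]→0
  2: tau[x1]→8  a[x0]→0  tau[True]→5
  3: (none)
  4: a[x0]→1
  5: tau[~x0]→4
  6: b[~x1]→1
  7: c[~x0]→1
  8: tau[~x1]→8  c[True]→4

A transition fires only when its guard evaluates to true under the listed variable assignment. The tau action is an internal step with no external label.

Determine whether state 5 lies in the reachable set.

Answer: REACHABLE

Trace:
10 transition(s) survive guard evaluation.
depth 0: {0}
depth 1: {2}  total {0,2}
depth 2: {5}  total {0,2,5}
depth 3: {4}  total {0,2,4,5}
Reach set: {0,2,4,5}
witness 5: c·tau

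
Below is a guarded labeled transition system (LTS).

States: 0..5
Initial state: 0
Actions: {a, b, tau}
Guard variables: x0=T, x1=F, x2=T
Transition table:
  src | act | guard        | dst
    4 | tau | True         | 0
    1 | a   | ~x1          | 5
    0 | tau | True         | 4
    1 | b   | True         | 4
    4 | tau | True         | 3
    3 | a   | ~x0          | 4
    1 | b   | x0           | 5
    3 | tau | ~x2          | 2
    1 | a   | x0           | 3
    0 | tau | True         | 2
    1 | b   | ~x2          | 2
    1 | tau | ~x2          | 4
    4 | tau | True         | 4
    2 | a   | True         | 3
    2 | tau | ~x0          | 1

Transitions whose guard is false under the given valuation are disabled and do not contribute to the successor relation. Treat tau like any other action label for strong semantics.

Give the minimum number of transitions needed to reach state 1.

BFS to 1:
  Layer 0: {0}
  Layer 1: {2,4}
  Layer 2: {3}
1 never appears.

Answer: UNREACHABLE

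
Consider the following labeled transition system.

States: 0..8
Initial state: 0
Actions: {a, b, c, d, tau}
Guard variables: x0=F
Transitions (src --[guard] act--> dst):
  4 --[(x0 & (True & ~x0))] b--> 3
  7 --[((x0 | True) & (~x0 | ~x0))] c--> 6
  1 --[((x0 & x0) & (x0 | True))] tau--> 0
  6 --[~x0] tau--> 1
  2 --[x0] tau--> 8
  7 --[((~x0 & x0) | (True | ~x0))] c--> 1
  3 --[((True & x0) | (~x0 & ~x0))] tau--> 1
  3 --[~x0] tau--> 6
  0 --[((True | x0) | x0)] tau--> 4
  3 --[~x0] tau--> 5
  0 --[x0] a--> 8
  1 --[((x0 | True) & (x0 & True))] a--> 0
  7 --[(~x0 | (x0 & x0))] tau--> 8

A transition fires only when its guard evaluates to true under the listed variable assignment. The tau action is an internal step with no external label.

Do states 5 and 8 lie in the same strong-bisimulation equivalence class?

Answer: BISIMILAR

Trace:
Compute ~ classes (split until stable):
  P[0] = {{0,1,2,3,4,5,6,7,8}}
  P[1] = {{0,3,6},{1,2,4,5,8},{7}}
  P[2] = {{0,6},{1,2,4,5,8},{3},{7}}
4 equivalence class(es) (converged in 3)
[5]={1,2,4,5,8}  [8]={1,2,4,5,8}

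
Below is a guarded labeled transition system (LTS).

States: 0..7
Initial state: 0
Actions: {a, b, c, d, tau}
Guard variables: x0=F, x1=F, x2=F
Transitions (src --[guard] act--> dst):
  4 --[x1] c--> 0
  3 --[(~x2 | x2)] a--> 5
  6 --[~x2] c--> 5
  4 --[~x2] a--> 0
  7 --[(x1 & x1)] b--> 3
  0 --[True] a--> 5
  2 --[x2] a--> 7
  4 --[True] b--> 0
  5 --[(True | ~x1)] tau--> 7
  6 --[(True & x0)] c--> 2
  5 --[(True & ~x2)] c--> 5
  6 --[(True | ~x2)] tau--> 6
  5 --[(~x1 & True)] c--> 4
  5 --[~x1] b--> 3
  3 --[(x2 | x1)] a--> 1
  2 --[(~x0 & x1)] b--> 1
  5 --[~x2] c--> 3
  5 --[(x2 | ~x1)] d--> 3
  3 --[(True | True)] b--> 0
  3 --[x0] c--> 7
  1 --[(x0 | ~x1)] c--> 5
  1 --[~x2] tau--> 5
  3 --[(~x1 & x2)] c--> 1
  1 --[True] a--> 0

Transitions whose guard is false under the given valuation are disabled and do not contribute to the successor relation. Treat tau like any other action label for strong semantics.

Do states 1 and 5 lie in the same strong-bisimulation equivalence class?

Answer: NOT BISIMILAR

Working:
Compute ~ classes (split until stable):
  π0 = {{0,1,2,3,4,5,6,7}}
  π1 = {{0},{1},{2,7},{3,4},{5},{6}}
  π2 = {{0},{1},{2,7},{3},{4},{5},{6}}
7 equivalence class(es) (converged in 3)
class of 1: {1}; class of 5: {5}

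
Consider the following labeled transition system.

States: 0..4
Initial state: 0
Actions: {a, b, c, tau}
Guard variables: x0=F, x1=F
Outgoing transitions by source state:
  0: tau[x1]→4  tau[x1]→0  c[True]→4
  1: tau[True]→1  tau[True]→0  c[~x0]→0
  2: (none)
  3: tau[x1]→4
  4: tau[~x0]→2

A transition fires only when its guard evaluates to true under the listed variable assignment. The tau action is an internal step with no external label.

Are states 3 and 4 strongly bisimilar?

Bisimulation quotient by refinement:
  P[0] = {{0,1,2,3,4}}
  P[1] = {{0},{1},{2,3},{4}}
4 equivalence class(es) (converged in 2)
[3]={2,3}  [4]={4}

Answer: NOT BISIMILAR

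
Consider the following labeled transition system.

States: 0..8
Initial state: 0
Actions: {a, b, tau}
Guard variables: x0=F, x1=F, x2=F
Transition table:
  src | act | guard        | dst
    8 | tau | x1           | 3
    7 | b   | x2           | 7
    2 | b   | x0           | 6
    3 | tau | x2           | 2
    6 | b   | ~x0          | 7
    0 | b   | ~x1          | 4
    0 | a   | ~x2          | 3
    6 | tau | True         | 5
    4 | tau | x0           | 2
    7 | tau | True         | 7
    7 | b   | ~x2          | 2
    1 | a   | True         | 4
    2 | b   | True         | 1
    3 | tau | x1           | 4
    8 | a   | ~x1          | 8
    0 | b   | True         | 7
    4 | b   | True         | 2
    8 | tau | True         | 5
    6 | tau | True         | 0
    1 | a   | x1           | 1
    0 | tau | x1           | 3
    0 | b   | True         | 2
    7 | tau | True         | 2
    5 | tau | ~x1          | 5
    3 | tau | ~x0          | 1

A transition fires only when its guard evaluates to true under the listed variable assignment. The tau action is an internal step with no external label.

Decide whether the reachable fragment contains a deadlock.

R = {0,1,2,3,4,7}
  0: a→3  b→2  b→4  b→7  [4 out]
  1: a→4  [1 out]
  2: b→1  [1 out]
  3: tau→1  [1 out]
  4: b→2  [1 out]
  7: b→2  tau→2  tau→7  [3 out]

Answer: DEADLOCK-FREE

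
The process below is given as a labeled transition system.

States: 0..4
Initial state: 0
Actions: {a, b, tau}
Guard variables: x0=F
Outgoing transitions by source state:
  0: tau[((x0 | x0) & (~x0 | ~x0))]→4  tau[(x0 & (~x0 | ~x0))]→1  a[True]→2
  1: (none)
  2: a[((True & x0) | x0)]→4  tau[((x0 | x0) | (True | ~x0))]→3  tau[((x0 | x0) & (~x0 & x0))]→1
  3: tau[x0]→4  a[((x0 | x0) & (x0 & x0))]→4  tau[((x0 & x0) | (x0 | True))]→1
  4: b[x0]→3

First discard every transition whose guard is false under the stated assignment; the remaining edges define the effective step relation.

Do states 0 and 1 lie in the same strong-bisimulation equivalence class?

Answer: NOT BISIMILAR

Trace:
Compute ~ classes (split until stable):
  round 0: {{0,1,2,3,4}}
  round 1: {{0},{1,4},{2,3}}
  round 2: {{0},{1,4},{2},{3}}
Fixed point at round 3; 4 class(es).
[0]={0}  [1]={1,4}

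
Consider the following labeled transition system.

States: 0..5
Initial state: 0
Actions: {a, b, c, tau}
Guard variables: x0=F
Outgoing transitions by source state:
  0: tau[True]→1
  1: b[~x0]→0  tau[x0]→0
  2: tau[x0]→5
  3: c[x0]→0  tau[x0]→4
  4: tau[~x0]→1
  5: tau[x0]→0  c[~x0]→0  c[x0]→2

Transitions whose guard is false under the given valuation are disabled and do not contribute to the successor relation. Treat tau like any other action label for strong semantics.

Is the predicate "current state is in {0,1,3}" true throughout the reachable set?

Inv-set: {0,1,3}
Reachable = {0,1}
  0: ok
  1: ok

Answer: INVARIANT HOLDS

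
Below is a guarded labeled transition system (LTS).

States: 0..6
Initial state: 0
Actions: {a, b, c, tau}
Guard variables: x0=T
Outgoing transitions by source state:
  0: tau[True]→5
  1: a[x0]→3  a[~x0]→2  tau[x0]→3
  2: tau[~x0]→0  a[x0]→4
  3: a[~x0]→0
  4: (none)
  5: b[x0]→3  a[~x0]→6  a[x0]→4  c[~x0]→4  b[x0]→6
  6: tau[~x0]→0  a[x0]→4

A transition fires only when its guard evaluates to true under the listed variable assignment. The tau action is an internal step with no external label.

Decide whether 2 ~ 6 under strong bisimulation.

Answer: BISIMILAR

Analysis:
Compute ~ classes (split until stable):
  round 0: {{0,1,2,3,4,5,6}}
  round 1: {{0},{1},{2,6},{3,4},{5}}
5 equivalence class(es) (converged in 2)
2∈{2,6}, 6∈{2,6}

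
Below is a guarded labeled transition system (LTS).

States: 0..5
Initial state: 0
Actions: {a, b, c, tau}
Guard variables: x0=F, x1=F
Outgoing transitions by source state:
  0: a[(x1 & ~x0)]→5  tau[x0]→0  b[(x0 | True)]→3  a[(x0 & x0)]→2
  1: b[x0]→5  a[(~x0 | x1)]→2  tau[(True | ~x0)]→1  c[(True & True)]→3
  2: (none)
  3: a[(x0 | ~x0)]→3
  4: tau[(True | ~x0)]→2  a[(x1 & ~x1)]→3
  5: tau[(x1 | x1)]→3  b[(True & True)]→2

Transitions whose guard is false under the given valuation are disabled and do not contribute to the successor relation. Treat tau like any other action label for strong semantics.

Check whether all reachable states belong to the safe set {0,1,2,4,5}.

Allowed set {0,1,2,4,5}
Reach set: {0,3}
  0: safe
  3: ✗ unsafe
reach 3 via b — violates

Answer: INVARIANT VIOLATED at state 3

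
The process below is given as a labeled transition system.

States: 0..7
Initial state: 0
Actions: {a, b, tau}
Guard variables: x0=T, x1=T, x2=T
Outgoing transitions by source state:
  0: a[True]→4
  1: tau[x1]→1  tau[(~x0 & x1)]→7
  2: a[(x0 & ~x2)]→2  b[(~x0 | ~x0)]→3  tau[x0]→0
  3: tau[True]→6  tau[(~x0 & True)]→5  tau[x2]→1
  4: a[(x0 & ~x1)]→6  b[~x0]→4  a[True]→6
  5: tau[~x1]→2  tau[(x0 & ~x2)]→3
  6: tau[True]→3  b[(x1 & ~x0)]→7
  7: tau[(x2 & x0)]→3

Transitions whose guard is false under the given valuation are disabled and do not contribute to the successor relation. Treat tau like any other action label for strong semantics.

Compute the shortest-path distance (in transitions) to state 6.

BFS to 6:
  depth 0: {0}
  depth 1: {4}
  depth 2: {6}
first hit 6 at d=2 via a·a

Answer: 2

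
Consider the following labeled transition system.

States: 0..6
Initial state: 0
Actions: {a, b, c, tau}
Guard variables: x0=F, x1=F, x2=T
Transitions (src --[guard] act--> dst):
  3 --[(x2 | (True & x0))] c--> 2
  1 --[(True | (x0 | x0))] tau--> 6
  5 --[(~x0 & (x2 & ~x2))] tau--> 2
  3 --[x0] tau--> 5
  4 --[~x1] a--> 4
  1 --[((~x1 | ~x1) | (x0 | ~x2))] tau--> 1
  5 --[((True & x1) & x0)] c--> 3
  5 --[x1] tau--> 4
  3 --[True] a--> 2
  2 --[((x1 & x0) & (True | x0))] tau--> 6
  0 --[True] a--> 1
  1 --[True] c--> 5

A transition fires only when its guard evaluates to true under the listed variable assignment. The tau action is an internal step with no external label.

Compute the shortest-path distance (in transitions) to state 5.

Breadth-first toward 5:
  Layer 0: {0}
  Layer 1: {1}
  Layer 2: {5,6}
5 enters at depth 2; path a·c

Answer: 2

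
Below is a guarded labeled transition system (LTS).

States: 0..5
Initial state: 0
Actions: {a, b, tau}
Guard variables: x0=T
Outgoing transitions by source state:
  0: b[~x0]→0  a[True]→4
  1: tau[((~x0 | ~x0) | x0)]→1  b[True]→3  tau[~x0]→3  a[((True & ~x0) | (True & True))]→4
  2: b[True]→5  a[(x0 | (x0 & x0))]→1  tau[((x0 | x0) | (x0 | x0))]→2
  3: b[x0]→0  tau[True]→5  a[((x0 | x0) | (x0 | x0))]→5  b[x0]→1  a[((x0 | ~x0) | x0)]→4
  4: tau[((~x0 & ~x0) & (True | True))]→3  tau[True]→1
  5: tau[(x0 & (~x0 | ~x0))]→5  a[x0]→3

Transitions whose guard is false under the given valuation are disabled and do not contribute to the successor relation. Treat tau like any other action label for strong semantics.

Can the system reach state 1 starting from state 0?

Answer: REACHABLE

Analysis:
Guard filter leaves 14 enabled edge(s).
Layer 0: {0}
Layer 1: {4}  total {0,4}
Layer 2: {1}  total {0,1,4}
Layer 3: {3}  total {0,1,3,4}
Layer 4: {5}  total {0,1,3,4,5}
Reach set: {0,1,3,4,5}
trace reaching 1: a·tau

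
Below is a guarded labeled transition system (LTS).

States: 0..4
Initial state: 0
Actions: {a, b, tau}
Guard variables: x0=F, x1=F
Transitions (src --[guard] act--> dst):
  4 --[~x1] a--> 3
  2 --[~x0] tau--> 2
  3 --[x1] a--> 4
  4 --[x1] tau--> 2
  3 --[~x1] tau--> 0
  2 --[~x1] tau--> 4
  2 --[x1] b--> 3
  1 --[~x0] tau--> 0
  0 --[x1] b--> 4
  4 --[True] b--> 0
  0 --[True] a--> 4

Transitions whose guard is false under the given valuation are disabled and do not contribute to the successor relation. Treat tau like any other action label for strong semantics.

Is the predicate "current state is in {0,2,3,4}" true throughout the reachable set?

Allowed set {0,2,3,4}
Reach set: {0,3,4}
  0: ok
  3: ok
  4: ok

Answer: INVARIANT HOLDS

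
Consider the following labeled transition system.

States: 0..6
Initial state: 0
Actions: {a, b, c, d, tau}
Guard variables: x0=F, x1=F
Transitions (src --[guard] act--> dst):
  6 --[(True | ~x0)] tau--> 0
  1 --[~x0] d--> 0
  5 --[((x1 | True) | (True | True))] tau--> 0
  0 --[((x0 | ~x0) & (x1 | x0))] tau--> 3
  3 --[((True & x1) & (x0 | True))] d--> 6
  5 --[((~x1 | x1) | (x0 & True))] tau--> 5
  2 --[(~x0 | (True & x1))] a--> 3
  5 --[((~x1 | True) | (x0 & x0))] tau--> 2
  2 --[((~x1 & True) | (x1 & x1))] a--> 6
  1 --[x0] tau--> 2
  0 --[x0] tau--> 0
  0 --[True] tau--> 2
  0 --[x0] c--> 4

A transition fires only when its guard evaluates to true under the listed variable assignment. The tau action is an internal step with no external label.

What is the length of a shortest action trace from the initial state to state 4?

Layered search for 4:
  L0 = {0}
  L1 = {2}
  L2 = {3,6}
4 never appears.

Answer: UNREACHABLE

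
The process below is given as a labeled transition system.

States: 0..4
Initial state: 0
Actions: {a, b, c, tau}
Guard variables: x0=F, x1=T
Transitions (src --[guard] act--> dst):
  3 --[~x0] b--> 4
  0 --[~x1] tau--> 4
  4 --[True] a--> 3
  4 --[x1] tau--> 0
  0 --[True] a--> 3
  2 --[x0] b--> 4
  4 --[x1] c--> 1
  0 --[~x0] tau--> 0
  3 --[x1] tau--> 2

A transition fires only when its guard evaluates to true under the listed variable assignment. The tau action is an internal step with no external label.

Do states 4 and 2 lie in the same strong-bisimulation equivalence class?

Answer: NOT BISIMILAR

Working:
Compute ~ classes (split until stable):
  round 0: {{0,1,2,3,4}}
  round 1: {{0},{1,2},{3},{4}}
Fixed point at round 2; 4 class(es).
class of 4: {4}; class of 2: {1,2}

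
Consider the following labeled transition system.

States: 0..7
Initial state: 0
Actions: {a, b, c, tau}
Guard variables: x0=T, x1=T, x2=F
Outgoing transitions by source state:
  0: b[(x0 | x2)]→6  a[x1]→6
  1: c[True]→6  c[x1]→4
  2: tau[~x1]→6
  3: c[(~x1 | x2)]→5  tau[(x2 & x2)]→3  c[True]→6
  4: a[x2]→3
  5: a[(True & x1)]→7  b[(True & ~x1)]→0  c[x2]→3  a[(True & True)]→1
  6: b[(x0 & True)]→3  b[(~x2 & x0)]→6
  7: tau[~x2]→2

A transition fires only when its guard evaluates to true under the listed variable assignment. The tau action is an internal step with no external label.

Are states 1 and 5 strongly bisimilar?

Answer: NOT BISIMILAR

Trace:
Bisimulation quotient by refinement:
  π0 = {{0,1,2,3,4,5,6,7}}
  π1 = {{0},{1,3},{2,4},{5},{6},{7}}
  π2 = {{0},{1},{2,4},{3},{5},{6},{7}}
stable after 3 split(s): 7 block(s)
class of 1: {1}; class of 5: {5}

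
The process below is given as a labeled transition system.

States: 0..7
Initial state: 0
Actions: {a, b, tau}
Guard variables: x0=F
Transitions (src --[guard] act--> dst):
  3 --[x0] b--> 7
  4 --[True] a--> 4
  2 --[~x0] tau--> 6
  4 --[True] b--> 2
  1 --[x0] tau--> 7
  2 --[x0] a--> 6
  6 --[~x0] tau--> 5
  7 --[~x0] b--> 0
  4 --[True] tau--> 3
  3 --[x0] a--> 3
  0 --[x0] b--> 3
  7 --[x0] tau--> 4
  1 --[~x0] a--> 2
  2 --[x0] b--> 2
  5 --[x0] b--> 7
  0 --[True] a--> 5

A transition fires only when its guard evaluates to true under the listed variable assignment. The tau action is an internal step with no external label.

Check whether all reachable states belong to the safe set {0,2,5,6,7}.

Allowed set {0,2,5,6,7}
Reachable = {0,5}
  0: ✓
  5: ✓

Answer: INVARIANT HOLDS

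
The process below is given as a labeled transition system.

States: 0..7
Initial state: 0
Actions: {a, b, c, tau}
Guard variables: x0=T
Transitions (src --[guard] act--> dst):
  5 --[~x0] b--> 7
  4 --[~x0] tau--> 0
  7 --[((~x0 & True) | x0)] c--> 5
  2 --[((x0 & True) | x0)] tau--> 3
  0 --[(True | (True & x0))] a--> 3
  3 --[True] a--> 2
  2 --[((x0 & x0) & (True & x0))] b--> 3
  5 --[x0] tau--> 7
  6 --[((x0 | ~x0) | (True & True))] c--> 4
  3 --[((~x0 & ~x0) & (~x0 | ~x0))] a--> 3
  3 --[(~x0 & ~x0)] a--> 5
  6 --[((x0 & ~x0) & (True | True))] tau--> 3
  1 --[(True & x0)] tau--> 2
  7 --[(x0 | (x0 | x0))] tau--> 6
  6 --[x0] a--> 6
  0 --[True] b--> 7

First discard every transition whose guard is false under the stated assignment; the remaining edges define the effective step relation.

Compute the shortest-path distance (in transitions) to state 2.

Breadth-first toward 2:
  depth 0: {0}
  depth 1: {3,7}
  depth 2: {2,5,6}
2 enters at depth 2; path a·a

Answer: 2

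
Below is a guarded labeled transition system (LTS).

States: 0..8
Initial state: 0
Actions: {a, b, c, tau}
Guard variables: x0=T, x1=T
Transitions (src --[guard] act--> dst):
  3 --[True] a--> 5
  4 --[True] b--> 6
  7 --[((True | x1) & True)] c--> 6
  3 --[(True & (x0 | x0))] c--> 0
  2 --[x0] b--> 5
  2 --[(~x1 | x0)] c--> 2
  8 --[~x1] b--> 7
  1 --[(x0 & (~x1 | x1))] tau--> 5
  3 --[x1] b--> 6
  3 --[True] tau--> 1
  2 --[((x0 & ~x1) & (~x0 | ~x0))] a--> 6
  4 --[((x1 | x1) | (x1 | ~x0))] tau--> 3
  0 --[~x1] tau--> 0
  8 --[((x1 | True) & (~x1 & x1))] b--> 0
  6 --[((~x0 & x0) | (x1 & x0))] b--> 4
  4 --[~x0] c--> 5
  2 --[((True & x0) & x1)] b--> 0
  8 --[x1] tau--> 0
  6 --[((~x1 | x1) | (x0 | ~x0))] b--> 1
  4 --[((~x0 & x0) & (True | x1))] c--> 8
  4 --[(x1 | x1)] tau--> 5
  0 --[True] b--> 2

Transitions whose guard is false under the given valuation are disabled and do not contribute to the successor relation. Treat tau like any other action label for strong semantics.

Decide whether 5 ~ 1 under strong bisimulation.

Answer: NOT BISIMILAR

Analysis:
Refine partition for ~:
  round 0: {{0,1,2,3,4,5,6,7,8}}
  round 1: {{0,6},{1,8},{2},{3},{4},{5},{7}}
  round 2: {{0},{1},{2},{3},{4},{5},{6},{7},{8}}
9 equivalence class(es) (converged in 3)
class of 5: {5}; class of 1: {1}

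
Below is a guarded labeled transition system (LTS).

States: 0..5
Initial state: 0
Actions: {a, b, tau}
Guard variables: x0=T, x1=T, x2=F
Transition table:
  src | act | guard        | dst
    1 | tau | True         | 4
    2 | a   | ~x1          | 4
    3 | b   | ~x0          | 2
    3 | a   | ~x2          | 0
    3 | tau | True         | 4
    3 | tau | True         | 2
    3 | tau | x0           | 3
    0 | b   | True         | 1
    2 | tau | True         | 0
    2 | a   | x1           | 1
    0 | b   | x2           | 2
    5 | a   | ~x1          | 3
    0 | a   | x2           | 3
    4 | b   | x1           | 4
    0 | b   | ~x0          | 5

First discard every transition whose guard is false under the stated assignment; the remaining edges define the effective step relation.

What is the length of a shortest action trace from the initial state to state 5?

Answer: UNREACHABLE

Working:
Layered search for 5:
  depth 0: {0}
  depth 1: {1}
  depth 2: {4}
5 never appears.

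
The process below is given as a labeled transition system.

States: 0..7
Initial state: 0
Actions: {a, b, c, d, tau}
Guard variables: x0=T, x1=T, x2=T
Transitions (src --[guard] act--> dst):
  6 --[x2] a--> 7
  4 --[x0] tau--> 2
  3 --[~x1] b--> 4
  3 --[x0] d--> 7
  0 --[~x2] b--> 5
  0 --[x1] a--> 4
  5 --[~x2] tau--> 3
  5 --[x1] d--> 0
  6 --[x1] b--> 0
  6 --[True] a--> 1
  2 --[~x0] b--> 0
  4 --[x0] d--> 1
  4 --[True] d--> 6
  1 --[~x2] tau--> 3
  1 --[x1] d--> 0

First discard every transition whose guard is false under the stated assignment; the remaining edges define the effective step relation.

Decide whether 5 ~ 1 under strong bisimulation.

Compute ~ classes (split until stable):
  π0 = {{0,1,2,3,4,5,6,7}}
  π1 = {{0},{1,3,5},{2,7},{4},{6}}
  π2 = {{0},{1,5},{2,7},{3},{4},{6}}
Fixed point at round 3; 6 class(es).
5∈{1,5}, 1∈{1,5}

Answer: BISIMILAR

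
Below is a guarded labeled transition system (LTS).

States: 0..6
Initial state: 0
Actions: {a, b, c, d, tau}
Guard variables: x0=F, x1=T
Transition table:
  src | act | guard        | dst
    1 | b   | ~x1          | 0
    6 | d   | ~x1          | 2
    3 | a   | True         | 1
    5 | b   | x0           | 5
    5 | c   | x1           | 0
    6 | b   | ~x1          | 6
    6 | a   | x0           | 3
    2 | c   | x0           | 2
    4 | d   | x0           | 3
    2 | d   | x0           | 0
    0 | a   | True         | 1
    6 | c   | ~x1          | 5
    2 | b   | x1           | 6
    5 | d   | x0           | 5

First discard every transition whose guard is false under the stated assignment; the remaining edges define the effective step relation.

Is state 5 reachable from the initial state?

Answer: UNREACHABLE

Analysis:
After dropping false guards: 4 live edges.
L0 = {0}
L1 = {1}  cumulative {0,1}
R = {0,1}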